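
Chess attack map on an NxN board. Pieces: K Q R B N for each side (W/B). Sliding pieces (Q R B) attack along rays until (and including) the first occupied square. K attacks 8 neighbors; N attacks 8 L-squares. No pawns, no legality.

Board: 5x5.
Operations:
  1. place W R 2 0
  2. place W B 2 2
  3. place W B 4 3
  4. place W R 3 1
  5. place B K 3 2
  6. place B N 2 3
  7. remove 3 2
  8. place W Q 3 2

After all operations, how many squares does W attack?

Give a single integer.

Answer: 19

Derivation:
Op 1: place WR@(2,0)
Op 2: place WB@(2,2)
Op 3: place WB@(4,3)
Op 4: place WR@(3,1)
Op 5: place BK@(3,2)
Op 6: place BN@(2,3)
Op 7: remove (3,2)
Op 8: place WQ@(3,2)
Per-piece attacks for W:
  WR@(2,0): attacks (2,1) (2,2) (3,0) (4,0) (1,0) (0,0) [ray(0,1) blocked at (2,2)]
  WB@(2,2): attacks (3,3) (4,4) (3,1) (1,3) (0,4) (1,1) (0,0) [ray(1,-1) blocked at (3,1)]
  WR@(3,1): attacks (3,2) (3,0) (4,1) (2,1) (1,1) (0,1) [ray(0,1) blocked at (3,2)]
  WQ@(3,2): attacks (3,3) (3,4) (3,1) (4,2) (2,2) (4,3) (4,1) (2,3) (2,1) (1,0) [ray(0,-1) blocked at (3,1); ray(-1,0) blocked at (2,2); ray(1,1) blocked at (4,3); ray(-1,1) blocked at (2,3)]
  WB@(4,3): attacks (3,4) (3,2) [ray(-1,-1) blocked at (3,2)]
Union (19 distinct): (0,0) (0,1) (0,4) (1,0) (1,1) (1,3) (2,1) (2,2) (2,3) (3,0) (3,1) (3,2) (3,3) (3,4) (4,0) (4,1) (4,2) (4,3) (4,4)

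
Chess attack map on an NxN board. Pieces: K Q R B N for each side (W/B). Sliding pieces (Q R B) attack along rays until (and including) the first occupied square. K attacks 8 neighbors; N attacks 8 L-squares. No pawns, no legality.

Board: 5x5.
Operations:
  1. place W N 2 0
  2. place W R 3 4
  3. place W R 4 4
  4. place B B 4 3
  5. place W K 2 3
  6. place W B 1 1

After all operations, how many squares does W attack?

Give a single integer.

Op 1: place WN@(2,0)
Op 2: place WR@(3,4)
Op 3: place WR@(4,4)
Op 4: place BB@(4,3)
Op 5: place WK@(2,3)
Op 6: place WB@(1,1)
Per-piece attacks for W:
  WB@(1,1): attacks (2,2) (3,3) (4,4) (2,0) (0,2) (0,0) [ray(1,1) blocked at (4,4); ray(1,-1) blocked at (2,0)]
  WN@(2,0): attacks (3,2) (4,1) (1,2) (0,1)
  WK@(2,3): attacks (2,4) (2,2) (3,3) (1,3) (3,4) (3,2) (1,4) (1,2)
  WR@(3,4): attacks (3,3) (3,2) (3,1) (3,0) (4,4) (2,4) (1,4) (0,4) [ray(1,0) blocked at (4,4)]
  WR@(4,4): attacks (4,3) (3,4) [ray(0,-1) blocked at (4,3); ray(-1,0) blocked at (3,4)]
Union (18 distinct): (0,0) (0,1) (0,2) (0,4) (1,2) (1,3) (1,4) (2,0) (2,2) (2,4) (3,0) (3,1) (3,2) (3,3) (3,4) (4,1) (4,3) (4,4)

Answer: 18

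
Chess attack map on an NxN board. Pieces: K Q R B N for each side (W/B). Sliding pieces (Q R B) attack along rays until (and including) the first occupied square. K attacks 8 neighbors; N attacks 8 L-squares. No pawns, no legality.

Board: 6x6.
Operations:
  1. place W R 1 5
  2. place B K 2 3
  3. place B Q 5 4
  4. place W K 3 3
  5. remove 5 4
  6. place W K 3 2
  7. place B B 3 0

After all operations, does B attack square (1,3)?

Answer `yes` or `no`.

Answer: yes

Derivation:
Op 1: place WR@(1,5)
Op 2: place BK@(2,3)
Op 3: place BQ@(5,4)
Op 4: place WK@(3,3)
Op 5: remove (5,4)
Op 6: place WK@(3,2)
Op 7: place BB@(3,0)
Per-piece attacks for B:
  BK@(2,3): attacks (2,4) (2,2) (3,3) (1,3) (3,4) (3,2) (1,4) (1,2)
  BB@(3,0): attacks (4,1) (5,2) (2,1) (1,2) (0,3)
B attacks (1,3): yes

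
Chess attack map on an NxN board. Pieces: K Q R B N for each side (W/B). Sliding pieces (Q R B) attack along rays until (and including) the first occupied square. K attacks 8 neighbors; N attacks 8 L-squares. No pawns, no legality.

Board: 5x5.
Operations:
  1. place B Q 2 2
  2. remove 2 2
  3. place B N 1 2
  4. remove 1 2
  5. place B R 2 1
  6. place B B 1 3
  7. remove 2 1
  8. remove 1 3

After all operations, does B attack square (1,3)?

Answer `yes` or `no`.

Op 1: place BQ@(2,2)
Op 2: remove (2,2)
Op 3: place BN@(1,2)
Op 4: remove (1,2)
Op 5: place BR@(2,1)
Op 6: place BB@(1,3)
Op 7: remove (2,1)
Op 8: remove (1,3)
Per-piece attacks for B:
B attacks (1,3): no

Answer: no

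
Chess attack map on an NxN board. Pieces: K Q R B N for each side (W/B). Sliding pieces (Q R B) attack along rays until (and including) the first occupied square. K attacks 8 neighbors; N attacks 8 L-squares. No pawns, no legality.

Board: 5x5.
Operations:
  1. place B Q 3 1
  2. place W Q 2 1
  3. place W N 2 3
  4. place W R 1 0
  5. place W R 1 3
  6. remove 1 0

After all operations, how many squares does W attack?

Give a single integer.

Answer: 17

Derivation:
Op 1: place BQ@(3,1)
Op 2: place WQ@(2,1)
Op 3: place WN@(2,3)
Op 4: place WR@(1,0)
Op 5: place WR@(1,3)
Op 6: remove (1,0)
Per-piece attacks for W:
  WR@(1,3): attacks (1,4) (1,2) (1,1) (1,0) (2,3) (0,3) [ray(1,0) blocked at (2,3)]
  WQ@(2,1): attacks (2,2) (2,3) (2,0) (3,1) (1,1) (0,1) (3,2) (4,3) (3,0) (1,2) (0,3) (1,0) [ray(0,1) blocked at (2,3); ray(1,0) blocked at (3,1)]
  WN@(2,3): attacks (4,4) (0,4) (3,1) (4,2) (1,1) (0,2)
Union (17 distinct): (0,1) (0,2) (0,3) (0,4) (1,0) (1,1) (1,2) (1,4) (2,0) (2,2) (2,3) (3,0) (3,1) (3,2) (4,2) (4,3) (4,4)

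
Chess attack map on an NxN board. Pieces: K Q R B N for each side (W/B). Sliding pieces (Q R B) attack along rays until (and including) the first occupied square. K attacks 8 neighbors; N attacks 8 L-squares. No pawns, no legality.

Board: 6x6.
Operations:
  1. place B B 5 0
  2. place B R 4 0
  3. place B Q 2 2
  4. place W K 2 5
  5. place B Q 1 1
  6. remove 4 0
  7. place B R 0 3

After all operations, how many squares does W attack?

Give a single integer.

Op 1: place BB@(5,0)
Op 2: place BR@(4,0)
Op 3: place BQ@(2,2)
Op 4: place WK@(2,5)
Op 5: place BQ@(1,1)
Op 6: remove (4,0)
Op 7: place BR@(0,3)
Per-piece attacks for W:
  WK@(2,5): attacks (2,4) (3,5) (1,5) (3,4) (1,4)
Union (5 distinct): (1,4) (1,5) (2,4) (3,4) (3,5)

Answer: 5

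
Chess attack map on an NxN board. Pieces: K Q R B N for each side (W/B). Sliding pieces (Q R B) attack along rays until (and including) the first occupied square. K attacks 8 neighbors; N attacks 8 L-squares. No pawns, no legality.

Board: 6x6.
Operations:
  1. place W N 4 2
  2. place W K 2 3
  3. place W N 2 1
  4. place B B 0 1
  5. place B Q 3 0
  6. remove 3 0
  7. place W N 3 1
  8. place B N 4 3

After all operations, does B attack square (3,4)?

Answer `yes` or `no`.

Op 1: place WN@(4,2)
Op 2: place WK@(2,3)
Op 3: place WN@(2,1)
Op 4: place BB@(0,1)
Op 5: place BQ@(3,0)
Op 6: remove (3,0)
Op 7: place WN@(3,1)
Op 8: place BN@(4,3)
Per-piece attacks for B:
  BB@(0,1): attacks (1,2) (2,3) (1,0) [ray(1,1) blocked at (2,3)]
  BN@(4,3): attacks (5,5) (3,5) (2,4) (5,1) (3,1) (2,2)
B attacks (3,4): no

Answer: no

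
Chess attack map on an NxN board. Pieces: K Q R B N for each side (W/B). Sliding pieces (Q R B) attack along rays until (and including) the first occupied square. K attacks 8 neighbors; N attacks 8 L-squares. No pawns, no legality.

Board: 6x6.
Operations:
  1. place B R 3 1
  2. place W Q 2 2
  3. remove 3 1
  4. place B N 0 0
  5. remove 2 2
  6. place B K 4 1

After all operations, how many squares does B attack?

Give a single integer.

Answer: 10

Derivation:
Op 1: place BR@(3,1)
Op 2: place WQ@(2,2)
Op 3: remove (3,1)
Op 4: place BN@(0,0)
Op 5: remove (2,2)
Op 6: place BK@(4,1)
Per-piece attacks for B:
  BN@(0,0): attacks (1,2) (2,1)
  BK@(4,1): attacks (4,2) (4,0) (5,1) (3,1) (5,2) (5,0) (3,2) (3,0)
Union (10 distinct): (1,2) (2,1) (3,0) (3,1) (3,2) (4,0) (4,2) (5,0) (5,1) (5,2)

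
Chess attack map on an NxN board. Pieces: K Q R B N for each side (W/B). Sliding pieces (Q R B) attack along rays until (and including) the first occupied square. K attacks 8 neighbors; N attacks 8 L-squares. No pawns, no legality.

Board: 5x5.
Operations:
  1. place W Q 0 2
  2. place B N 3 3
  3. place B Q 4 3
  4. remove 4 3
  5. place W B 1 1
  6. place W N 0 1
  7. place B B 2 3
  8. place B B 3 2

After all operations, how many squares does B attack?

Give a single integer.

Op 1: place WQ@(0,2)
Op 2: place BN@(3,3)
Op 3: place BQ@(4,3)
Op 4: remove (4,3)
Op 5: place WB@(1,1)
Op 6: place WN@(0,1)
Op 7: place BB@(2,3)
Op 8: place BB@(3,2)
Per-piece attacks for B:
  BB@(2,3): attacks (3,4) (3,2) (1,4) (1,2) (0,1) [ray(1,-1) blocked at (3,2); ray(-1,-1) blocked at (0,1)]
  BB@(3,2): attacks (4,3) (4,1) (2,3) (2,1) (1,0) [ray(-1,1) blocked at (2,3)]
  BN@(3,3): attacks (1,4) (4,1) (2,1) (1,2)
Union (10 distinct): (0,1) (1,0) (1,2) (1,4) (2,1) (2,3) (3,2) (3,4) (4,1) (4,3)

Answer: 10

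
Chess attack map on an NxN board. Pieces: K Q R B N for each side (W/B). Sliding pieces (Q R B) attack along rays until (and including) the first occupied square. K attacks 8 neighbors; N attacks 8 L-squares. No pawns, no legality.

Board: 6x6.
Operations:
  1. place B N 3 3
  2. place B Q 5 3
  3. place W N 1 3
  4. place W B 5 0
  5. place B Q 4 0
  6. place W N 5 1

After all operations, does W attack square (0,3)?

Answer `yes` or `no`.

Answer: no

Derivation:
Op 1: place BN@(3,3)
Op 2: place BQ@(5,3)
Op 3: place WN@(1,3)
Op 4: place WB@(5,0)
Op 5: place BQ@(4,0)
Op 6: place WN@(5,1)
Per-piece attacks for W:
  WN@(1,3): attacks (2,5) (3,4) (0,5) (2,1) (3,2) (0,1)
  WB@(5,0): attacks (4,1) (3,2) (2,3) (1,4) (0,5)
  WN@(5,1): attacks (4,3) (3,2) (3,0)
W attacks (0,3): no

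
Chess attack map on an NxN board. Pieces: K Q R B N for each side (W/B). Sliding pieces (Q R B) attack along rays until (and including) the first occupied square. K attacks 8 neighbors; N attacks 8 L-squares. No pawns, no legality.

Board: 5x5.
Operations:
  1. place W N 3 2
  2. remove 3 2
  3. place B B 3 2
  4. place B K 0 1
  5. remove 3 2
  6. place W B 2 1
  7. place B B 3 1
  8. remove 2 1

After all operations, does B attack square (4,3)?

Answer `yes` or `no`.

Answer: no

Derivation:
Op 1: place WN@(3,2)
Op 2: remove (3,2)
Op 3: place BB@(3,2)
Op 4: place BK@(0,1)
Op 5: remove (3,2)
Op 6: place WB@(2,1)
Op 7: place BB@(3,1)
Op 8: remove (2,1)
Per-piece attacks for B:
  BK@(0,1): attacks (0,2) (0,0) (1,1) (1,2) (1,0)
  BB@(3,1): attacks (4,2) (4,0) (2,2) (1,3) (0,4) (2,0)
B attacks (4,3): no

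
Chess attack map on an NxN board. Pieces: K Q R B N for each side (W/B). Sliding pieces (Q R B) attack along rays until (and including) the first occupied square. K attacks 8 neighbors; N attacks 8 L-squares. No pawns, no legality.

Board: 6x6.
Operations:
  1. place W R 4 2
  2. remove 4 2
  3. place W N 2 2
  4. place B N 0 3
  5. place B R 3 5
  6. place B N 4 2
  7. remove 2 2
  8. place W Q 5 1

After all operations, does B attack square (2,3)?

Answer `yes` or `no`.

Op 1: place WR@(4,2)
Op 2: remove (4,2)
Op 3: place WN@(2,2)
Op 4: place BN@(0,3)
Op 5: place BR@(3,5)
Op 6: place BN@(4,2)
Op 7: remove (2,2)
Op 8: place WQ@(5,1)
Per-piece attacks for B:
  BN@(0,3): attacks (1,5) (2,4) (1,1) (2,2)
  BR@(3,5): attacks (3,4) (3,3) (3,2) (3,1) (3,0) (4,5) (5,5) (2,5) (1,5) (0,5)
  BN@(4,2): attacks (5,4) (3,4) (2,3) (5,0) (3,0) (2,1)
B attacks (2,3): yes

Answer: yes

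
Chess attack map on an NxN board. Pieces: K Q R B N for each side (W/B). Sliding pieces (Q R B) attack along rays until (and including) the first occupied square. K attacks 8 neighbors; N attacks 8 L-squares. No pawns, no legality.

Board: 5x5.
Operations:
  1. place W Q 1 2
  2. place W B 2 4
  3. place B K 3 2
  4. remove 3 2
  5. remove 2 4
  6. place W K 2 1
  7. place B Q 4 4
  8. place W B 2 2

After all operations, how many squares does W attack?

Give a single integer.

Op 1: place WQ@(1,2)
Op 2: place WB@(2,4)
Op 3: place BK@(3,2)
Op 4: remove (3,2)
Op 5: remove (2,4)
Op 6: place WK@(2,1)
Op 7: place BQ@(4,4)
Op 8: place WB@(2,2)
Per-piece attacks for W:
  WQ@(1,2): attacks (1,3) (1,4) (1,1) (1,0) (2,2) (0,2) (2,3) (3,4) (2,1) (0,3) (0,1) [ray(1,0) blocked at (2,2); ray(1,-1) blocked at (2,1)]
  WK@(2,1): attacks (2,2) (2,0) (3,1) (1,1) (3,2) (3,0) (1,2) (1,0)
  WB@(2,2): attacks (3,3) (4,4) (3,1) (4,0) (1,3) (0,4) (1,1) (0,0) [ray(1,1) blocked at (4,4)]
Union (21 distinct): (0,0) (0,1) (0,2) (0,3) (0,4) (1,0) (1,1) (1,2) (1,3) (1,4) (2,0) (2,1) (2,2) (2,3) (3,0) (3,1) (3,2) (3,3) (3,4) (4,0) (4,4)

Answer: 21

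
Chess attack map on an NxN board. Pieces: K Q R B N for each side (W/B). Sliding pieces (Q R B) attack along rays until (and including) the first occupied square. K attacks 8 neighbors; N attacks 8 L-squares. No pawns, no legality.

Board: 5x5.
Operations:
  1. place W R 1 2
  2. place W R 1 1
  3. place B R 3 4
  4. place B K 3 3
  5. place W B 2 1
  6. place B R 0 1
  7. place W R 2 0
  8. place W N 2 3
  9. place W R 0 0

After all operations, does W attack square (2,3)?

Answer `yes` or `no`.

Op 1: place WR@(1,2)
Op 2: place WR@(1,1)
Op 3: place BR@(3,4)
Op 4: place BK@(3,3)
Op 5: place WB@(2,1)
Op 6: place BR@(0,1)
Op 7: place WR@(2,0)
Op 8: place WN@(2,3)
Op 9: place WR@(0,0)
Per-piece attacks for W:
  WR@(0,0): attacks (0,1) (1,0) (2,0) [ray(0,1) blocked at (0,1); ray(1,0) blocked at (2,0)]
  WR@(1,1): attacks (1,2) (1,0) (2,1) (0,1) [ray(0,1) blocked at (1,2); ray(1,0) blocked at (2,1); ray(-1,0) blocked at (0,1)]
  WR@(1,2): attacks (1,3) (1,4) (1,1) (2,2) (3,2) (4,2) (0,2) [ray(0,-1) blocked at (1,1)]
  WR@(2,0): attacks (2,1) (3,0) (4,0) (1,0) (0,0) [ray(0,1) blocked at (2,1); ray(-1,0) blocked at (0,0)]
  WB@(2,1): attacks (3,2) (4,3) (3,0) (1,2) (1,0) [ray(-1,1) blocked at (1,2)]
  WN@(2,3): attacks (4,4) (0,4) (3,1) (4,2) (1,1) (0,2)
W attacks (2,3): no

Answer: no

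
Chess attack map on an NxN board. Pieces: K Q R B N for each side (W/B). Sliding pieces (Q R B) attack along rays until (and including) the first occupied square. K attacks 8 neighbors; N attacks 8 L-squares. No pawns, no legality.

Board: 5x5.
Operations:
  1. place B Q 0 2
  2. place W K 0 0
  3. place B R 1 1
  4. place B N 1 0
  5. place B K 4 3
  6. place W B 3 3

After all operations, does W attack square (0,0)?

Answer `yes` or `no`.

Answer: no

Derivation:
Op 1: place BQ@(0,2)
Op 2: place WK@(0,0)
Op 3: place BR@(1,1)
Op 4: place BN@(1,0)
Op 5: place BK@(4,3)
Op 6: place WB@(3,3)
Per-piece attacks for W:
  WK@(0,0): attacks (0,1) (1,0) (1,1)
  WB@(3,3): attacks (4,4) (4,2) (2,4) (2,2) (1,1) [ray(-1,-1) blocked at (1,1)]
W attacks (0,0): no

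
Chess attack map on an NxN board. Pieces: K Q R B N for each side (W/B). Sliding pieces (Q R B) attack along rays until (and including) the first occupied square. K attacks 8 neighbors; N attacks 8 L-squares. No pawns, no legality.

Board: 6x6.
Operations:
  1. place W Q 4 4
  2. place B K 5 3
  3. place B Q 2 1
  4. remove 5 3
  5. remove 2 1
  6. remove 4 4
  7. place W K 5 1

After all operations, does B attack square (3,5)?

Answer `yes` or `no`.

Op 1: place WQ@(4,4)
Op 2: place BK@(5,3)
Op 3: place BQ@(2,1)
Op 4: remove (5,3)
Op 5: remove (2,1)
Op 6: remove (4,4)
Op 7: place WK@(5,1)
Per-piece attacks for B:
B attacks (3,5): no

Answer: no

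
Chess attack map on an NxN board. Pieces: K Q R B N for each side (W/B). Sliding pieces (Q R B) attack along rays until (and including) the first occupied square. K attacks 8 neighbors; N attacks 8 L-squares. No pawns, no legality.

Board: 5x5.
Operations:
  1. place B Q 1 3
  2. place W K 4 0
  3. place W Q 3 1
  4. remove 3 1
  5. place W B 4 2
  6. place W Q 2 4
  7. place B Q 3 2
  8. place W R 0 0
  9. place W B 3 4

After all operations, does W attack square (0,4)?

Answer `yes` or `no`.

Answer: yes

Derivation:
Op 1: place BQ@(1,3)
Op 2: place WK@(4,0)
Op 3: place WQ@(3,1)
Op 4: remove (3,1)
Op 5: place WB@(4,2)
Op 6: place WQ@(2,4)
Op 7: place BQ@(3,2)
Op 8: place WR@(0,0)
Op 9: place WB@(3,4)
Per-piece attacks for W:
  WR@(0,0): attacks (0,1) (0,2) (0,3) (0,4) (1,0) (2,0) (3,0) (4,0) [ray(1,0) blocked at (4,0)]
  WQ@(2,4): attacks (2,3) (2,2) (2,1) (2,0) (3,4) (1,4) (0,4) (3,3) (4,2) (1,3) [ray(1,0) blocked at (3,4); ray(1,-1) blocked at (4,2); ray(-1,-1) blocked at (1,3)]
  WB@(3,4): attacks (4,3) (2,3) (1,2) (0,1)
  WK@(4,0): attacks (4,1) (3,0) (3,1)
  WB@(4,2): attacks (3,3) (2,4) (3,1) (2,0) [ray(-1,1) blocked at (2,4)]
W attacks (0,4): yes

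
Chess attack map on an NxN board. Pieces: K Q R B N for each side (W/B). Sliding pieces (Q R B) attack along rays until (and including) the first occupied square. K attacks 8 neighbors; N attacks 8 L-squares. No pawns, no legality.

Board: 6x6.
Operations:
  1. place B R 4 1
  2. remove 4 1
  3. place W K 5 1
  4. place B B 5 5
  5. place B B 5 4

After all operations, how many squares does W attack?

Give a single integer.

Answer: 5

Derivation:
Op 1: place BR@(4,1)
Op 2: remove (4,1)
Op 3: place WK@(5,1)
Op 4: place BB@(5,5)
Op 5: place BB@(5,4)
Per-piece attacks for W:
  WK@(5,1): attacks (5,2) (5,0) (4,1) (4,2) (4,0)
Union (5 distinct): (4,0) (4,1) (4,2) (5,0) (5,2)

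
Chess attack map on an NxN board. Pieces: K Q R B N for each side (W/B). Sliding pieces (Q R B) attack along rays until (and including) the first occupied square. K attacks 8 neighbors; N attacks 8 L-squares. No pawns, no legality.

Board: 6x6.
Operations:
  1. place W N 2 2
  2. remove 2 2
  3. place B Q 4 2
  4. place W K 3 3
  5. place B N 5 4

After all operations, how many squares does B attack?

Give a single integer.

Op 1: place WN@(2,2)
Op 2: remove (2,2)
Op 3: place BQ@(4,2)
Op 4: place WK@(3,3)
Op 5: place BN@(5,4)
Per-piece attacks for B:
  BQ@(4,2): attacks (4,3) (4,4) (4,5) (4,1) (4,0) (5,2) (3,2) (2,2) (1,2) (0,2) (5,3) (5,1) (3,3) (3,1) (2,0) [ray(-1,1) blocked at (3,3)]
  BN@(5,4): attacks (3,5) (4,2) (3,3)
Union (17 distinct): (0,2) (1,2) (2,0) (2,2) (3,1) (3,2) (3,3) (3,5) (4,0) (4,1) (4,2) (4,3) (4,4) (4,5) (5,1) (5,2) (5,3)

Answer: 17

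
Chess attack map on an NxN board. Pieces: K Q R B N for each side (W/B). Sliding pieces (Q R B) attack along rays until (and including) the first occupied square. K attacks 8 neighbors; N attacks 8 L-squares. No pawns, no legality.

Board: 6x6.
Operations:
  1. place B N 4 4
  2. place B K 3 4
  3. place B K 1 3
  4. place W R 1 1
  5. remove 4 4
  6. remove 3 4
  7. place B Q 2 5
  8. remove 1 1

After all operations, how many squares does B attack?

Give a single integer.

Op 1: place BN@(4,4)
Op 2: place BK@(3,4)
Op 3: place BK@(1,3)
Op 4: place WR@(1,1)
Op 5: remove (4,4)
Op 6: remove (3,4)
Op 7: place BQ@(2,5)
Op 8: remove (1,1)
Per-piece attacks for B:
  BK@(1,3): attacks (1,4) (1,2) (2,3) (0,3) (2,4) (2,2) (0,4) (0,2)
  BQ@(2,5): attacks (2,4) (2,3) (2,2) (2,1) (2,0) (3,5) (4,5) (5,5) (1,5) (0,5) (3,4) (4,3) (5,2) (1,4) (0,3)
Union (18 distinct): (0,2) (0,3) (0,4) (0,5) (1,2) (1,4) (1,5) (2,0) (2,1) (2,2) (2,3) (2,4) (3,4) (3,5) (4,3) (4,5) (5,2) (5,5)

Answer: 18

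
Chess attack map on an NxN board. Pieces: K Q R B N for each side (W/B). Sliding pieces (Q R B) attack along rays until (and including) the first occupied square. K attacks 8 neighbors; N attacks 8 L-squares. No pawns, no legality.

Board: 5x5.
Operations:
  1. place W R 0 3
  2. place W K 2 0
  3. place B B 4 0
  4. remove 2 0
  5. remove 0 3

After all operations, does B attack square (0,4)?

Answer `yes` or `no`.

Op 1: place WR@(0,3)
Op 2: place WK@(2,0)
Op 3: place BB@(4,0)
Op 4: remove (2,0)
Op 5: remove (0,3)
Per-piece attacks for B:
  BB@(4,0): attacks (3,1) (2,2) (1,3) (0,4)
B attacks (0,4): yes

Answer: yes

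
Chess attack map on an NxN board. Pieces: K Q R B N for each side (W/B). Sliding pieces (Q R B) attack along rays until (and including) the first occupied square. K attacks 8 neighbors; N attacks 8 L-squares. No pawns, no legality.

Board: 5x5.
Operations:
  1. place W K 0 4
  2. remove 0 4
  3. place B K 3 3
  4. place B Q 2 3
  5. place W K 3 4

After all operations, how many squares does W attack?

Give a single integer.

Op 1: place WK@(0,4)
Op 2: remove (0,4)
Op 3: place BK@(3,3)
Op 4: place BQ@(2,3)
Op 5: place WK@(3,4)
Per-piece attacks for W:
  WK@(3,4): attacks (3,3) (4,4) (2,4) (4,3) (2,3)
Union (5 distinct): (2,3) (2,4) (3,3) (4,3) (4,4)

Answer: 5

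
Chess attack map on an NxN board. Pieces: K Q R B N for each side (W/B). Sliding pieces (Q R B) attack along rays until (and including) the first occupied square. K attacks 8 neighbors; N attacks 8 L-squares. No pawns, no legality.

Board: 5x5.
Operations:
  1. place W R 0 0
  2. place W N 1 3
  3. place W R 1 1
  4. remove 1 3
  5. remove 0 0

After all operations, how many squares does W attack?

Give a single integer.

Answer: 8

Derivation:
Op 1: place WR@(0,0)
Op 2: place WN@(1,3)
Op 3: place WR@(1,1)
Op 4: remove (1,3)
Op 5: remove (0,0)
Per-piece attacks for W:
  WR@(1,1): attacks (1,2) (1,3) (1,4) (1,0) (2,1) (3,1) (4,1) (0,1)
Union (8 distinct): (0,1) (1,0) (1,2) (1,3) (1,4) (2,1) (3,1) (4,1)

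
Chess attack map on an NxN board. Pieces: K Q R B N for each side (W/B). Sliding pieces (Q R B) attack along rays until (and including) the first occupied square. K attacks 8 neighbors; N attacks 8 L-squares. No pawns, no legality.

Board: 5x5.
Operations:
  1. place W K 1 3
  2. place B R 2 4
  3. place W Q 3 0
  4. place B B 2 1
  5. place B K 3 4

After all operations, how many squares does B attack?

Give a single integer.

Op 1: place WK@(1,3)
Op 2: place BR@(2,4)
Op 3: place WQ@(3,0)
Op 4: place BB@(2,1)
Op 5: place BK@(3,4)
Per-piece attacks for B:
  BB@(2,1): attacks (3,2) (4,3) (3,0) (1,2) (0,3) (1,0) [ray(1,-1) blocked at (3,0)]
  BR@(2,4): attacks (2,3) (2,2) (2,1) (3,4) (1,4) (0,4) [ray(0,-1) blocked at (2,1); ray(1,0) blocked at (3,4)]
  BK@(3,4): attacks (3,3) (4,4) (2,4) (4,3) (2,3)
Union (15 distinct): (0,3) (0,4) (1,0) (1,2) (1,4) (2,1) (2,2) (2,3) (2,4) (3,0) (3,2) (3,3) (3,4) (4,3) (4,4)

Answer: 15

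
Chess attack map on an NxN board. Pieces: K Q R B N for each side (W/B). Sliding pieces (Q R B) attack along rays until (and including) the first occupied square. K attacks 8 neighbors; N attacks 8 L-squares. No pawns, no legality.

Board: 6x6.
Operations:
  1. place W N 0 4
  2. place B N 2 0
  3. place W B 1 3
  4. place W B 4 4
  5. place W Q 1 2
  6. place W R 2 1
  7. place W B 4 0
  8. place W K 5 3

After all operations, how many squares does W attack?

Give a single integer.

Answer: 31

Derivation:
Op 1: place WN@(0,4)
Op 2: place BN@(2,0)
Op 3: place WB@(1,3)
Op 4: place WB@(4,4)
Op 5: place WQ@(1,2)
Op 6: place WR@(2,1)
Op 7: place WB@(4,0)
Op 8: place WK@(5,3)
Per-piece attacks for W:
  WN@(0,4): attacks (2,5) (1,2) (2,3)
  WQ@(1,2): attacks (1,3) (1,1) (1,0) (2,2) (3,2) (4,2) (5,2) (0,2) (2,3) (3,4) (4,5) (2,1) (0,3) (0,1) [ray(0,1) blocked at (1,3); ray(1,-1) blocked at (2,1)]
  WB@(1,3): attacks (2,4) (3,5) (2,2) (3,1) (4,0) (0,4) (0,2) [ray(1,-1) blocked at (4,0); ray(-1,1) blocked at (0,4)]
  WR@(2,1): attacks (2,2) (2,3) (2,4) (2,5) (2,0) (3,1) (4,1) (5,1) (1,1) (0,1) [ray(0,-1) blocked at (2,0)]
  WB@(4,0): attacks (5,1) (3,1) (2,2) (1,3) [ray(-1,1) blocked at (1,3)]
  WB@(4,4): attacks (5,5) (5,3) (3,5) (3,3) (2,2) (1,1) (0,0) [ray(1,-1) blocked at (5,3)]
  WK@(5,3): attacks (5,4) (5,2) (4,3) (4,4) (4,2)
Union (31 distinct): (0,0) (0,1) (0,2) (0,3) (0,4) (1,0) (1,1) (1,2) (1,3) (2,0) (2,1) (2,2) (2,3) (2,4) (2,5) (3,1) (3,2) (3,3) (3,4) (3,5) (4,0) (4,1) (4,2) (4,3) (4,4) (4,5) (5,1) (5,2) (5,3) (5,4) (5,5)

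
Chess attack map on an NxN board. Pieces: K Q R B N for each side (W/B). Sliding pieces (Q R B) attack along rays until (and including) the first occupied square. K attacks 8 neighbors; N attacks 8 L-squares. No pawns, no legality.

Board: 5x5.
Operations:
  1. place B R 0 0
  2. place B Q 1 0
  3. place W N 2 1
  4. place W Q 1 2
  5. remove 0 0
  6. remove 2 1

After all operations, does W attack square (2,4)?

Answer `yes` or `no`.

Op 1: place BR@(0,0)
Op 2: place BQ@(1,0)
Op 3: place WN@(2,1)
Op 4: place WQ@(1,2)
Op 5: remove (0,0)
Op 6: remove (2,1)
Per-piece attacks for W:
  WQ@(1,2): attacks (1,3) (1,4) (1,1) (1,0) (2,2) (3,2) (4,2) (0,2) (2,3) (3,4) (2,1) (3,0) (0,3) (0,1) [ray(0,-1) blocked at (1,0)]
W attacks (2,4): no

Answer: no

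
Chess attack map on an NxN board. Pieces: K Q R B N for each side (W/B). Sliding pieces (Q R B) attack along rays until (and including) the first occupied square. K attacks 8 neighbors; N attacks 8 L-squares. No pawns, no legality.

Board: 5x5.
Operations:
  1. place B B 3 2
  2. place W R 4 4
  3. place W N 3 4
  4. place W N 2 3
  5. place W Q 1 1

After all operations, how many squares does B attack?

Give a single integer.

Answer: 5

Derivation:
Op 1: place BB@(3,2)
Op 2: place WR@(4,4)
Op 3: place WN@(3,4)
Op 4: place WN@(2,3)
Op 5: place WQ@(1,1)
Per-piece attacks for B:
  BB@(3,2): attacks (4,3) (4,1) (2,3) (2,1) (1,0) [ray(-1,1) blocked at (2,3)]
Union (5 distinct): (1,0) (2,1) (2,3) (4,1) (4,3)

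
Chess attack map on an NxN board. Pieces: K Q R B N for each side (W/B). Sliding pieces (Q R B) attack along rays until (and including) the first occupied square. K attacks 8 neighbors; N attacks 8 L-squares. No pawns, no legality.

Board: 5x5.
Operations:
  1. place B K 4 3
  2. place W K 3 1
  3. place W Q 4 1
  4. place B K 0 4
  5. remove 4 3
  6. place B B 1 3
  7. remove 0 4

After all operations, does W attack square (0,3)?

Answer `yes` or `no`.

Answer: no

Derivation:
Op 1: place BK@(4,3)
Op 2: place WK@(3,1)
Op 3: place WQ@(4,1)
Op 4: place BK@(0,4)
Op 5: remove (4,3)
Op 6: place BB@(1,3)
Op 7: remove (0,4)
Per-piece attacks for W:
  WK@(3,1): attacks (3,2) (3,0) (4,1) (2,1) (4,2) (4,0) (2,2) (2,0)
  WQ@(4,1): attacks (4,2) (4,3) (4,4) (4,0) (3,1) (3,2) (2,3) (1,4) (3,0) [ray(-1,0) blocked at (3,1)]
W attacks (0,3): no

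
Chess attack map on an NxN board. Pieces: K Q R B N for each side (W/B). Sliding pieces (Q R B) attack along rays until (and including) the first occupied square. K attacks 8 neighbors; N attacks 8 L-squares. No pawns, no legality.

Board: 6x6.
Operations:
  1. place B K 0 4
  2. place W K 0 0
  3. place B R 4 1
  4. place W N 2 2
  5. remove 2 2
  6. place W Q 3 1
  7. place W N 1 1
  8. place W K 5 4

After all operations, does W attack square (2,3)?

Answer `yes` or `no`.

Op 1: place BK@(0,4)
Op 2: place WK@(0,0)
Op 3: place BR@(4,1)
Op 4: place WN@(2,2)
Op 5: remove (2,2)
Op 6: place WQ@(3,1)
Op 7: place WN@(1,1)
Op 8: place WK@(5,4)
Per-piece attacks for W:
  WK@(0,0): attacks (0,1) (1,0) (1,1)
  WN@(1,1): attacks (2,3) (3,2) (0,3) (3,0)
  WQ@(3,1): attacks (3,2) (3,3) (3,4) (3,5) (3,0) (4,1) (2,1) (1,1) (4,2) (5,3) (4,0) (2,2) (1,3) (0,4) (2,0) [ray(1,0) blocked at (4,1); ray(-1,0) blocked at (1,1); ray(-1,1) blocked at (0,4)]
  WK@(5,4): attacks (5,5) (5,3) (4,4) (4,5) (4,3)
W attacks (2,3): yes

Answer: yes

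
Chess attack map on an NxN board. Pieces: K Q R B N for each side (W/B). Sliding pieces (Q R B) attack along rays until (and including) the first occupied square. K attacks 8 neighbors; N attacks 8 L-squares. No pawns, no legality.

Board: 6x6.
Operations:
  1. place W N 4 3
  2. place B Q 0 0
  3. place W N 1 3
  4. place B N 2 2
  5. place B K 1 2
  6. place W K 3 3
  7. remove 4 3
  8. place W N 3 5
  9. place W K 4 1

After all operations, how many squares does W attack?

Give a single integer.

Answer: 20

Derivation:
Op 1: place WN@(4,3)
Op 2: place BQ@(0,0)
Op 3: place WN@(1,3)
Op 4: place BN@(2,2)
Op 5: place BK@(1,2)
Op 6: place WK@(3,3)
Op 7: remove (4,3)
Op 8: place WN@(3,5)
Op 9: place WK@(4,1)
Per-piece attacks for W:
  WN@(1,3): attacks (2,5) (3,4) (0,5) (2,1) (3,2) (0,1)
  WK@(3,3): attacks (3,4) (3,2) (4,3) (2,3) (4,4) (4,2) (2,4) (2,2)
  WN@(3,5): attacks (4,3) (5,4) (2,3) (1,4)
  WK@(4,1): attacks (4,2) (4,0) (5,1) (3,1) (5,2) (5,0) (3,2) (3,0)
Union (20 distinct): (0,1) (0,5) (1,4) (2,1) (2,2) (2,3) (2,4) (2,5) (3,0) (3,1) (3,2) (3,4) (4,0) (4,2) (4,3) (4,4) (5,0) (5,1) (5,2) (5,4)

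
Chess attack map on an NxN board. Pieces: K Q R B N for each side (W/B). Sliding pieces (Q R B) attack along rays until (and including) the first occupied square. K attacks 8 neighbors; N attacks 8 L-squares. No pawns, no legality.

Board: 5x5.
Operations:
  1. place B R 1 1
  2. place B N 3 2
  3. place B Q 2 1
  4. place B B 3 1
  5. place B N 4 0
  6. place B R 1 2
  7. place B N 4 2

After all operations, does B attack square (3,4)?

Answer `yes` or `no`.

Op 1: place BR@(1,1)
Op 2: place BN@(3,2)
Op 3: place BQ@(2,1)
Op 4: place BB@(3,1)
Op 5: place BN@(4,0)
Op 6: place BR@(1,2)
Op 7: place BN@(4,2)
Per-piece attacks for B:
  BR@(1,1): attacks (1,2) (1,0) (2,1) (0,1) [ray(0,1) blocked at (1,2); ray(1,0) blocked at (2,1)]
  BR@(1,2): attacks (1,3) (1,4) (1,1) (2,2) (3,2) (0,2) [ray(0,-1) blocked at (1,1); ray(1,0) blocked at (3,2)]
  BQ@(2,1): attacks (2,2) (2,3) (2,4) (2,0) (3,1) (1,1) (3,2) (3,0) (1,2) (1,0) [ray(1,0) blocked at (3,1); ray(-1,0) blocked at (1,1); ray(1,1) blocked at (3,2); ray(-1,1) blocked at (1,2)]
  BB@(3,1): attacks (4,2) (4,0) (2,2) (1,3) (0,4) (2,0) [ray(1,1) blocked at (4,2); ray(1,-1) blocked at (4,0)]
  BN@(3,2): attacks (4,4) (2,4) (1,3) (4,0) (2,0) (1,1)
  BN@(4,0): attacks (3,2) (2,1)
  BN@(4,2): attacks (3,4) (2,3) (3,0) (2,1)
B attacks (3,4): yes

Answer: yes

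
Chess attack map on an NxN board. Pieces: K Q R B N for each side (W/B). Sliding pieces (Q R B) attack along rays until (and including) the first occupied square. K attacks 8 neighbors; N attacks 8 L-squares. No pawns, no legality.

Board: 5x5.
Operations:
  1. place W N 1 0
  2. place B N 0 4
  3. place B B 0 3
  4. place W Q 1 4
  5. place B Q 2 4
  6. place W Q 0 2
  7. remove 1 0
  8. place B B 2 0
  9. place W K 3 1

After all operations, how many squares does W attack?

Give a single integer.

Answer: 18

Derivation:
Op 1: place WN@(1,0)
Op 2: place BN@(0,4)
Op 3: place BB@(0,3)
Op 4: place WQ@(1,4)
Op 5: place BQ@(2,4)
Op 6: place WQ@(0,2)
Op 7: remove (1,0)
Op 8: place BB@(2,0)
Op 9: place WK@(3,1)
Per-piece attacks for W:
  WQ@(0,2): attacks (0,3) (0,1) (0,0) (1,2) (2,2) (3,2) (4,2) (1,3) (2,4) (1,1) (2,0) [ray(0,1) blocked at (0,3); ray(1,1) blocked at (2,4); ray(1,-1) blocked at (2,0)]
  WQ@(1,4): attacks (1,3) (1,2) (1,1) (1,0) (2,4) (0,4) (2,3) (3,2) (4,1) (0,3) [ray(1,0) blocked at (2,4); ray(-1,0) blocked at (0,4); ray(-1,-1) blocked at (0,3)]
  WK@(3,1): attacks (3,2) (3,0) (4,1) (2,1) (4,2) (4,0) (2,2) (2,0)
Union (18 distinct): (0,0) (0,1) (0,3) (0,4) (1,0) (1,1) (1,2) (1,3) (2,0) (2,1) (2,2) (2,3) (2,4) (3,0) (3,2) (4,0) (4,1) (4,2)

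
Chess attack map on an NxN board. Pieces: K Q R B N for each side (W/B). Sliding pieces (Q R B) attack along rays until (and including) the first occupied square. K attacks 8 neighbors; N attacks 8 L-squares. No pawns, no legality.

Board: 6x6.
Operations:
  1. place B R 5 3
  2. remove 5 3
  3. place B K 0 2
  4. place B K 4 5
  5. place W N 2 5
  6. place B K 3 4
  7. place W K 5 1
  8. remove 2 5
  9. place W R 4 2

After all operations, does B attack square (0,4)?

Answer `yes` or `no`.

Answer: no

Derivation:
Op 1: place BR@(5,3)
Op 2: remove (5,3)
Op 3: place BK@(0,2)
Op 4: place BK@(4,5)
Op 5: place WN@(2,5)
Op 6: place BK@(3,4)
Op 7: place WK@(5,1)
Op 8: remove (2,5)
Op 9: place WR@(4,2)
Per-piece attacks for B:
  BK@(0,2): attacks (0,3) (0,1) (1,2) (1,3) (1,1)
  BK@(3,4): attacks (3,5) (3,3) (4,4) (2,4) (4,5) (4,3) (2,5) (2,3)
  BK@(4,5): attacks (4,4) (5,5) (3,5) (5,4) (3,4)
B attacks (0,4): no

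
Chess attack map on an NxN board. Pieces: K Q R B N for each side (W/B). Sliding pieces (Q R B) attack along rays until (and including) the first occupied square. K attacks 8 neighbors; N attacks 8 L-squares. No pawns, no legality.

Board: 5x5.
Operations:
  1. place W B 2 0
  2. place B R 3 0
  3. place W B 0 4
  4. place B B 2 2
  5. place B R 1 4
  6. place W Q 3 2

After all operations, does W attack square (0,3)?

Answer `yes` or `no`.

Op 1: place WB@(2,0)
Op 2: place BR@(3,0)
Op 3: place WB@(0,4)
Op 4: place BB@(2,2)
Op 5: place BR@(1,4)
Op 6: place WQ@(3,2)
Per-piece attacks for W:
  WB@(0,4): attacks (1,3) (2,2) [ray(1,-1) blocked at (2,2)]
  WB@(2,0): attacks (3,1) (4,2) (1,1) (0,2)
  WQ@(3,2): attacks (3,3) (3,4) (3,1) (3,0) (4,2) (2,2) (4,3) (4,1) (2,3) (1,4) (2,1) (1,0) [ray(0,-1) blocked at (3,0); ray(-1,0) blocked at (2,2); ray(-1,1) blocked at (1,4)]
W attacks (0,3): no

Answer: no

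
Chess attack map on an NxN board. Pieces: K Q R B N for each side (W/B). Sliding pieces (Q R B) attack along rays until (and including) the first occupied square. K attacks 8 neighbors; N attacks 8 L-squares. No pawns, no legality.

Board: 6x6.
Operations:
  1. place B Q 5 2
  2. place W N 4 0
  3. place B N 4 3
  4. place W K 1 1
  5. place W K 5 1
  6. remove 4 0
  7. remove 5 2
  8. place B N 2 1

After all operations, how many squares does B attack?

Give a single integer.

Answer: 12

Derivation:
Op 1: place BQ@(5,2)
Op 2: place WN@(4,0)
Op 3: place BN@(4,3)
Op 4: place WK@(1,1)
Op 5: place WK@(5,1)
Op 6: remove (4,0)
Op 7: remove (5,2)
Op 8: place BN@(2,1)
Per-piece attacks for B:
  BN@(2,1): attacks (3,3) (4,2) (1,3) (0,2) (4,0) (0,0)
  BN@(4,3): attacks (5,5) (3,5) (2,4) (5,1) (3,1) (2,2)
Union (12 distinct): (0,0) (0,2) (1,3) (2,2) (2,4) (3,1) (3,3) (3,5) (4,0) (4,2) (5,1) (5,5)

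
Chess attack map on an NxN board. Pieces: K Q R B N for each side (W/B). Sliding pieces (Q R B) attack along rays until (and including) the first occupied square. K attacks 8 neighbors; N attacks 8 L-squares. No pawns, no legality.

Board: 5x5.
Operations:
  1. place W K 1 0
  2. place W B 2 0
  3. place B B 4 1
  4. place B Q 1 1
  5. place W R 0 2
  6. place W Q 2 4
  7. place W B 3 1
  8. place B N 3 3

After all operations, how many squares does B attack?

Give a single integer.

Answer: 16

Derivation:
Op 1: place WK@(1,0)
Op 2: place WB@(2,0)
Op 3: place BB@(4,1)
Op 4: place BQ@(1,1)
Op 5: place WR@(0,2)
Op 6: place WQ@(2,4)
Op 7: place WB@(3,1)
Op 8: place BN@(3,3)
Per-piece attacks for B:
  BQ@(1,1): attacks (1,2) (1,3) (1,4) (1,0) (2,1) (3,1) (0,1) (2,2) (3,3) (2,0) (0,2) (0,0) [ray(0,-1) blocked at (1,0); ray(1,0) blocked at (3,1); ray(1,1) blocked at (3,3); ray(1,-1) blocked at (2,0); ray(-1,1) blocked at (0,2)]
  BN@(3,3): attacks (1,4) (4,1) (2,1) (1,2)
  BB@(4,1): attacks (3,2) (2,3) (1,4) (3,0)
Union (16 distinct): (0,0) (0,1) (0,2) (1,0) (1,2) (1,3) (1,4) (2,0) (2,1) (2,2) (2,3) (3,0) (3,1) (3,2) (3,3) (4,1)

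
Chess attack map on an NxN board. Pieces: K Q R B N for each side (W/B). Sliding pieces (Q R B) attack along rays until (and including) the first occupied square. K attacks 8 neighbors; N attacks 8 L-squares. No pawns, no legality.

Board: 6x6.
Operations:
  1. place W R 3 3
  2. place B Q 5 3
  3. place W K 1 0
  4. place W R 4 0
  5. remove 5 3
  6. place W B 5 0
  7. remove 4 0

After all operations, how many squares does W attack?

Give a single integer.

Answer: 18

Derivation:
Op 1: place WR@(3,3)
Op 2: place BQ@(5,3)
Op 3: place WK@(1,0)
Op 4: place WR@(4,0)
Op 5: remove (5,3)
Op 6: place WB@(5,0)
Op 7: remove (4,0)
Per-piece attacks for W:
  WK@(1,0): attacks (1,1) (2,0) (0,0) (2,1) (0,1)
  WR@(3,3): attacks (3,4) (3,5) (3,2) (3,1) (3,0) (4,3) (5,3) (2,3) (1,3) (0,3)
  WB@(5,0): attacks (4,1) (3,2) (2,3) (1,4) (0,5)
Union (18 distinct): (0,0) (0,1) (0,3) (0,5) (1,1) (1,3) (1,4) (2,0) (2,1) (2,3) (3,0) (3,1) (3,2) (3,4) (3,5) (4,1) (4,3) (5,3)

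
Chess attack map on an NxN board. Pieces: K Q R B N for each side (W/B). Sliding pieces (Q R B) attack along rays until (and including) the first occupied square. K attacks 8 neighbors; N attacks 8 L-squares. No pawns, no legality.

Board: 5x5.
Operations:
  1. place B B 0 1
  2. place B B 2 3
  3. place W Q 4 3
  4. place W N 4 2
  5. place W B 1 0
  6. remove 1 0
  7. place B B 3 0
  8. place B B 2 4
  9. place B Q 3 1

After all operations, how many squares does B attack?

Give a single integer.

Op 1: place BB@(0,1)
Op 2: place BB@(2,3)
Op 3: place WQ@(4,3)
Op 4: place WN@(4,2)
Op 5: place WB@(1,0)
Op 6: remove (1,0)
Op 7: place BB@(3,0)
Op 8: place BB@(2,4)
Op 9: place BQ@(3,1)
Per-piece attacks for B:
  BB@(0,1): attacks (1,2) (2,3) (1,0) [ray(1,1) blocked at (2,3)]
  BB@(2,3): attacks (3,4) (3,2) (4,1) (1,4) (1,2) (0,1) [ray(-1,-1) blocked at (0,1)]
  BB@(2,4): attacks (3,3) (4,2) (1,3) (0,2) [ray(1,-1) blocked at (4,2)]
  BB@(3,0): attacks (4,1) (2,1) (1,2) (0,3)
  BQ@(3,1): attacks (3,2) (3,3) (3,4) (3,0) (4,1) (2,1) (1,1) (0,1) (4,2) (4,0) (2,2) (1,3) (0,4) (2,0) [ray(0,-1) blocked at (3,0); ray(-1,0) blocked at (0,1); ray(1,1) blocked at (4,2)]
Union (20 distinct): (0,1) (0,2) (0,3) (0,4) (1,0) (1,1) (1,2) (1,3) (1,4) (2,0) (2,1) (2,2) (2,3) (3,0) (3,2) (3,3) (3,4) (4,0) (4,1) (4,2)

Answer: 20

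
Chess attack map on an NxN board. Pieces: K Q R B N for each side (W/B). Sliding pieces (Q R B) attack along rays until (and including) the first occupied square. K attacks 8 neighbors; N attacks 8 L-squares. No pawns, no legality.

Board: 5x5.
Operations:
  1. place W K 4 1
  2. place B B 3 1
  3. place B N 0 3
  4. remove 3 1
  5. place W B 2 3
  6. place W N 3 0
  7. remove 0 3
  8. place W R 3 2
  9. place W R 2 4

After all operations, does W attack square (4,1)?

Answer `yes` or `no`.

Answer: no

Derivation:
Op 1: place WK@(4,1)
Op 2: place BB@(3,1)
Op 3: place BN@(0,3)
Op 4: remove (3,1)
Op 5: place WB@(2,3)
Op 6: place WN@(3,0)
Op 7: remove (0,3)
Op 8: place WR@(3,2)
Op 9: place WR@(2,4)
Per-piece attacks for W:
  WB@(2,3): attacks (3,4) (3,2) (1,4) (1,2) (0,1) [ray(1,-1) blocked at (3,2)]
  WR@(2,4): attacks (2,3) (3,4) (4,4) (1,4) (0,4) [ray(0,-1) blocked at (2,3)]
  WN@(3,0): attacks (4,2) (2,2) (1,1)
  WR@(3,2): attacks (3,3) (3,4) (3,1) (3,0) (4,2) (2,2) (1,2) (0,2) [ray(0,-1) blocked at (3,0)]
  WK@(4,1): attacks (4,2) (4,0) (3,1) (3,2) (3,0)
W attacks (4,1): no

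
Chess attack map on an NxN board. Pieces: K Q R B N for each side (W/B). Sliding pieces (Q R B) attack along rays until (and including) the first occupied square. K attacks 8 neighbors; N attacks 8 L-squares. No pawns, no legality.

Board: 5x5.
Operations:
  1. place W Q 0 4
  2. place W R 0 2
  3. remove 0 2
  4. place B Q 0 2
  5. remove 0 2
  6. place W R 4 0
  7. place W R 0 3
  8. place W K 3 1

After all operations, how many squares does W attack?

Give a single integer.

Answer: 23

Derivation:
Op 1: place WQ@(0,4)
Op 2: place WR@(0,2)
Op 3: remove (0,2)
Op 4: place BQ@(0,2)
Op 5: remove (0,2)
Op 6: place WR@(4,0)
Op 7: place WR@(0,3)
Op 8: place WK@(3,1)
Per-piece attacks for W:
  WR@(0,3): attacks (0,4) (0,2) (0,1) (0,0) (1,3) (2,3) (3,3) (4,3) [ray(0,1) blocked at (0,4)]
  WQ@(0,4): attacks (0,3) (1,4) (2,4) (3,4) (4,4) (1,3) (2,2) (3,1) [ray(0,-1) blocked at (0,3); ray(1,-1) blocked at (3,1)]
  WK@(3,1): attacks (3,2) (3,0) (4,1) (2,1) (4,2) (4,0) (2,2) (2,0)
  WR@(4,0): attacks (4,1) (4,2) (4,3) (4,4) (3,0) (2,0) (1,0) (0,0)
Union (23 distinct): (0,0) (0,1) (0,2) (0,3) (0,4) (1,0) (1,3) (1,4) (2,0) (2,1) (2,2) (2,3) (2,4) (3,0) (3,1) (3,2) (3,3) (3,4) (4,0) (4,1) (4,2) (4,3) (4,4)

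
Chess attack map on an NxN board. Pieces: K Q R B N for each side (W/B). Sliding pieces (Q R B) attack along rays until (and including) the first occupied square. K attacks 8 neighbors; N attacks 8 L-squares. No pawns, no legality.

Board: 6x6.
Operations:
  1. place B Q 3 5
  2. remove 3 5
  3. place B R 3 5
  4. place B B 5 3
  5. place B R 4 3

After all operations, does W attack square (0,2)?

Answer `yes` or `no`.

Op 1: place BQ@(3,5)
Op 2: remove (3,5)
Op 3: place BR@(3,5)
Op 4: place BB@(5,3)
Op 5: place BR@(4,3)
Per-piece attacks for W:
W attacks (0,2): no

Answer: no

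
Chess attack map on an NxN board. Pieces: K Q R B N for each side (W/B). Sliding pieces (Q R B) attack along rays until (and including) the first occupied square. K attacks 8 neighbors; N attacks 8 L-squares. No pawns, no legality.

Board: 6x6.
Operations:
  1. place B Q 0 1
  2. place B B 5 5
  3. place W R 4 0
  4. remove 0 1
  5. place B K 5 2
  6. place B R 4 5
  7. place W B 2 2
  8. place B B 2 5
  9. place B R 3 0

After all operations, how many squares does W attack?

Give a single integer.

Answer: 15

Derivation:
Op 1: place BQ@(0,1)
Op 2: place BB@(5,5)
Op 3: place WR@(4,0)
Op 4: remove (0,1)
Op 5: place BK@(5,2)
Op 6: place BR@(4,5)
Op 7: place WB@(2,2)
Op 8: place BB@(2,5)
Op 9: place BR@(3,0)
Per-piece attacks for W:
  WB@(2,2): attacks (3,3) (4,4) (5,5) (3,1) (4,0) (1,3) (0,4) (1,1) (0,0) [ray(1,1) blocked at (5,5); ray(1,-1) blocked at (4,0)]
  WR@(4,0): attacks (4,1) (4,2) (4,3) (4,4) (4,5) (5,0) (3,0) [ray(0,1) blocked at (4,5); ray(-1,0) blocked at (3,0)]
Union (15 distinct): (0,0) (0,4) (1,1) (1,3) (3,0) (3,1) (3,3) (4,0) (4,1) (4,2) (4,3) (4,4) (4,5) (5,0) (5,5)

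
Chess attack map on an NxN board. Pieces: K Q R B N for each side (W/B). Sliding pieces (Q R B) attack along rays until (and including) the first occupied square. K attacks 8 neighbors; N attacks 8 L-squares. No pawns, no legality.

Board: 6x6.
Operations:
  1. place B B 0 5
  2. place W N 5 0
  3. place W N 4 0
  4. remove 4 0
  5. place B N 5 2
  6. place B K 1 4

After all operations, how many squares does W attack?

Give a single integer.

Op 1: place BB@(0,5)
Op 2: place WN@(5,0)
Op 3: place WN@(4,0)
Op 4: remove (4,0)
Op 5: place BN@(5,2)
Op 6: place BK@(1,4)
Per-piece attacks for W:
  WN@(5,0): attacks (4,2) (3,1)
Union (2 distinct): (3,1) (4,2)

Answer: 2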